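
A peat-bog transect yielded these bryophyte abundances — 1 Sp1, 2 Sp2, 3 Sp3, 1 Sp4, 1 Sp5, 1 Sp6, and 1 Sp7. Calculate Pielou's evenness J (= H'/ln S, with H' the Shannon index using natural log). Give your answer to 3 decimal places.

Total N = 1+2+3+1+1+1+1 = 10, so the proportions are 0.1, 0.2, 0.3, 0.1, 0.1, 0.1, 0.1 (working shown to 5 dp, full precision carried).
H' = −Σ pᵢ ln pᵢ = −((-0.23026) + (-0.32189) + (-0.36119) + (-0.23026) + (-0.23026) + (-0.23026) + (-0.23026)) = 1.83437.
With S = 7 species, ln S = 1.94591, so J = 1.83437/1.94591 = 0.94268, i.e. 0.943 to 3 decimal places.

0.943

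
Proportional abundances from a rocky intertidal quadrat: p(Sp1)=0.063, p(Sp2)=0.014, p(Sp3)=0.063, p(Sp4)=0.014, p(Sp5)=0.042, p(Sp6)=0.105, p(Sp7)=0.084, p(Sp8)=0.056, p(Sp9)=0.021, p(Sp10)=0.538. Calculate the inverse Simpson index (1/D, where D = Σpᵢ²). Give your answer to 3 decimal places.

3.113

D = 0.063² + 0.014² + 0.063² + 0.014² + 0.042² + 0.105² + 0.084² + 0.056² + 0.021² + 0.538² = 0.003969 + 0.000196 + 0.003969 + 0.000196 + 0.001764 + 0.011025 + 0.007056 + 0.003136 + 0.000441 + 0.289444 = 0.321196 (working shown to 6 dp, full precision carried).
So 1/D = 3.11336, i.e. 3.113 to 3 decimal places.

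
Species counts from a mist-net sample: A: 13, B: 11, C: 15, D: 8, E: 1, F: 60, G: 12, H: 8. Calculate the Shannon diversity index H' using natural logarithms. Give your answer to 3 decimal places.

Total N = 13+11+15+8+1+60+12+8 = 128, so the proportions are 0.10156, 0.08594, 0.11719, 0.0625, 0.00781, 0.46875, 0.09375, 0.0625 (working shown to 5 dp, full precision carried).
Each pᵢ ln pᵢ term: 0.10156×(-2.28708)=-0.23228, 0.08594×(-2.45413)=-0.21090, 0.11719×(-2.14398)=-0.25125, 0.0625×(-2.77259)=-0.17329, 0.00781×(-4.85203)=-0.03791, 0.46875×(-0.75769)=-0.35517, 0.09375×(-2.36712)=-0.22192, 0.0625×(-2.77259)=-0.17329.
Sum = -1.65599, so H' = 1.656.

1.656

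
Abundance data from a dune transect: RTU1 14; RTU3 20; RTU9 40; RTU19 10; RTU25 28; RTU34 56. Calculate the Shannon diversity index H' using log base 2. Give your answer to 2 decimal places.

2.36

Total N = 14+20+40+10+28+56 = 168, so the proportions are 0.0833, 0.119, 0.2381, 0.0595, 0.1667, 0.3333 (working shown to 4 dp, full precision carried).
Each pᵢ log₂ pᵢ term: 0.0833×(-3.5850)=-0.2987, 0.119×(-3.0704)=-0.3655, 0.2381×(-2.0704)=-0.4929, 0.0595×(-4.0704)=-0.2423, 0.1667×(-2.5850)=-0.4308, 0.3333×(-1.5850)=-0.5283.
Sum = -2.3587, so H' = 2.36.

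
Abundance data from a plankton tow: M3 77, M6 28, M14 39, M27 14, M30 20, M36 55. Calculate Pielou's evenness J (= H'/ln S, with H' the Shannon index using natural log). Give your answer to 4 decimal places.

0.9154

Total N = 77+28+39+14+20+55 = 233, so the proportions are 0.330472, 0.120172, 0.167382, 0.060086, 0.085837, 0.236052 (working shown to 6 dp, full precision carried).
H' = −Σ pᵢ ln pᵢ = −((-0.365910) + (-0.254624) + (-0.299191) + (-0.168960) + (-0.210756) + (-0.340789)) = 1.640230.
With S = 6 species, ln S = 1.791759, so J = 1.640230/1.791759 = 0.915430, i.e. 0.9154 to 4 decimal places.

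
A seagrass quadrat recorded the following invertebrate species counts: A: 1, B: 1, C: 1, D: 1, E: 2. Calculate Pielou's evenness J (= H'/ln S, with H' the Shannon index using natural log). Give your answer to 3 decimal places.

0.970

Total N = 1+1+1+1+2 = 6, so the proportions are 0.16667, 0.16667, 0.16667, 0.16667, 0.33333 (working shown to 5 dp, full precision carried).
H' = −Σ pᵢ ln pᵢ = −((-0.29863) + (-0.29863) + (-0.29863) + (-0.29863) + (-0.36620)) = 1.56071.
With S = 5 species, ln S = 1.60944, so J = 1.56071/1.60944 = 0.96972, i.e. 0.970 to 3 decimal places.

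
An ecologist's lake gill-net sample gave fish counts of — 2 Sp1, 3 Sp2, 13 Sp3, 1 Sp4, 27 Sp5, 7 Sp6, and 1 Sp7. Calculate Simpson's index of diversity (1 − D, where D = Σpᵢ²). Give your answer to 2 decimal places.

0.67

Total N = 2+3+13+1+27+7+1 = 54, so the proportions are 0.037, 0.0556, 0.2407, 0.0185, 0.5, 0.1296, 0.0185 (working shown to 4 dp, full precision carried).
D = 0.037² + 0.0556² + 0.2407² + 0.0185² + 0.5² + 0.1296² + 0.0185² = 0.0014 + 0.0031 + 0.0580 + 0.0003 + 0.2500 + 0.0168 + 0.0003 = 0.3299.
So 1 − D = 0.6701, i.e. 0.67 to 2 decimal places.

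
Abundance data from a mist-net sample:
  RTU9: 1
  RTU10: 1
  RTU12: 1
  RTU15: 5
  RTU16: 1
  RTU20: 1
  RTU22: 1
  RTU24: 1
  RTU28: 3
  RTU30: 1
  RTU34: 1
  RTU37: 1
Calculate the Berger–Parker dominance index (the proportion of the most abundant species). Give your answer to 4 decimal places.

0.2778

Total N = 1+1+1+5+1+1+1+1+3+1+1+1 = 18, so the proportions are 0.055556, 0.055556, 0.055556, 0.277778, 0.055556, 0.055556, 0.055556, 0.055556, 0.166667, 0.055556, 0.055556, 0.055556 (working shown to 6 dp, full precision carried).
The largest proportion is 0.277778, i.e. d = 0.2778 to 4 decimal places.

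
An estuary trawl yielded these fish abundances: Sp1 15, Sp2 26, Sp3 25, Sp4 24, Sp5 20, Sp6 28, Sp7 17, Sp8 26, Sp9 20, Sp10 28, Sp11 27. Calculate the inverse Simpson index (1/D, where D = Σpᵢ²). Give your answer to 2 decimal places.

10.63

Total N = 15+26+25+24+20+28+17+26+20+28+27 = 256, so the proportions are 0.0585938, 0.1015625, 0.0976562, 0.09375, 0.078125, 0.109375, 0.0664062, 0.1015625, 0.078125, 0.109375, 0.1054688 (working shown to 7 dp, full precision carried).
D = 0.0585938² + 0.1015625² + 0.0976562² + 0.09375² + 0.078125² + 0.109375² + 0.0664062² + 0.1015625² + 0.078125² + 0.109375² + 0.1054688² = 0.0034332 + 0.0103149 + 0.0095367 + 0.0087891 + 0.0061035 + 0.0119629 + 0.0044098 + 0.0103149 + 0.0061035 + 0.0119629 + 0.0111237 = 0.0940552.
So 1/D = 10.6321, i.e. 10.63 to 2 decimal places.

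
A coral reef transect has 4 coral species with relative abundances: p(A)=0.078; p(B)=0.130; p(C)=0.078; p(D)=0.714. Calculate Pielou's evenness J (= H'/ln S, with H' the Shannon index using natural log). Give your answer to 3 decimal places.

H' = −Σ pᵢ ln pᵢ = −((-0.19898) + (-0.26523) + (-0.19898) + (-0.24053)) = 0.90372 (working shown to 5 dp, full precision carried).
With S = 4 species, ln S = 1.38629, so J = 0.90372/1.38629 = 0.65190, i.e. 0.652 to 3 decimal places.

0.652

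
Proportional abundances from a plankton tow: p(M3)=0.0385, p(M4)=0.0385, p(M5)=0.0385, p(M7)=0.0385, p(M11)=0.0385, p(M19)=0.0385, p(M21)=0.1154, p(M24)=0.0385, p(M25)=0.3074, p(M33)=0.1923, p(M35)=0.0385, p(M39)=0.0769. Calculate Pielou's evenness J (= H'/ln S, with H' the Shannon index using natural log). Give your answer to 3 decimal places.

H' = −Σ pᵢ ln pᵢ = −((-0.12540) + (-0.12540) + (-0.12540) + (-0.12540) + (-0.12540) + (-0.12540) + (-0.24919) + (-0.12540) + (-0.36261) + (-0.31704) + (-0.12540) + (-0.19727)) = 2.12930 (working shown to 5 dp, full precision carried).
With S = 12 species, ln S = 2.48491, so J = 2.12930/2.48491 = 0.85689, i.e. 0.857 to 3 decimal places.

0.857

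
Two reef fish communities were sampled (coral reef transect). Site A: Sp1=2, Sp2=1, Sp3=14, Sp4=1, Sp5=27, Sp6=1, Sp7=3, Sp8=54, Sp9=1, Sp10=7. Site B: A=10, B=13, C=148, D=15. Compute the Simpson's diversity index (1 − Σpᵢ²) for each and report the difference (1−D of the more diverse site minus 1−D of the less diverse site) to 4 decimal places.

Site A: N=111, proportions 0.018018, 0.009009, 0.126126, 0.009009, 0.243243, 0.009009, 0.027027, 0.486486, 0.009009, 0.063063, giving 1−D = 0.682899 (working shown to 6 dp, full precision carried).
Site B: N=186, proportions 0.053763, 0.069892, 0.795699, 0.080645, giving 1−D = 0.352584.
Difference = |0.682899 − 0.352584| = 0.330315, i.e. 0.3303 to 4 decimal places.

0.3303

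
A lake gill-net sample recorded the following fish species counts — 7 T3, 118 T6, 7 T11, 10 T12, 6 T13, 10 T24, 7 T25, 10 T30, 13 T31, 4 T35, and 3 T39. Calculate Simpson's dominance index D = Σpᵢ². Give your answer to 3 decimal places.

Total N = 7+118+7+10+6+10+7+10+13+4+3 = 195, so the proportions are 0.0359, 0.60513, 0.0359, 0.05128, 0.03077, 0.05128, 0.0359, 0.05128, 0.06667, 0.02051, 0.01538 (working shown to 5 dp, full precision carried).
D = 0.0359² + 0.60513² + 0.0359² + 0.05128² + 0.03077² + 0.05128² + 0.0359² + 0.05128² + 0.06667² + 0.02051² + 0.01538² = 0.00129 + 0.36618 + 0.00129 + 0.00263 + 0.00095 + 0.00263 + 0.00129 + 0.00263 + 0.00444 + 0.00042 + 0.00024 = 0.38398.
To 3 decimal places, D = 0.384.

0.384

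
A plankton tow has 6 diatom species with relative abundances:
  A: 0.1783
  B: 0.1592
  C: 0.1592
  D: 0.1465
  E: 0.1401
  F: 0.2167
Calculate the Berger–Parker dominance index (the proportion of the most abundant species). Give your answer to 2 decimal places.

The largest proportion is 0.2167, i.e. d = 0.22 to 2 decimal places.

0.22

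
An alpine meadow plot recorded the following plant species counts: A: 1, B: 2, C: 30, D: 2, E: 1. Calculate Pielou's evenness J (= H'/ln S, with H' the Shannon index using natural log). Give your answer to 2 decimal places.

Total N = 1+2+30+2+1 = 36, so the proportions are 0.0278, 0.0556, 0.8333, 0.0556, 0.0278 (working shown to 4 dp, full precision carried).
H' = −Σ pᵢ ln pᵢ = −((-0.0995) + (-0.1606) + (-0.1519) + (-0.1606) + (-0.0995)) = 0.6722.
With S = 5 species, ln S = 1.6094, so J = 0.6722/1.6094 = 0.4176, i.e. 0.42 to 2 decimal places.

0.42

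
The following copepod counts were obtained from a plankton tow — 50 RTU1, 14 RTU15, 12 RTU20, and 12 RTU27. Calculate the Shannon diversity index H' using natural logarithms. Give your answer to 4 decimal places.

1.1570

Total N = 50+14+12+12 = 88, so the proportions are 0.568182, 0.159091, 0.136364, 0.136364 (working shown to 6 dp, full precision carried).
Each pᵢ ln pᵢ term: 0.568182×(-0.565314)=-0.321201, 0.159091×(-1.838279)=-0.292454, 0.136364×(-1.992430)=-0.271695, 0.136364×(-1.992430)=-0.271695.
Sum = -1.157045, so H' = 1.1570.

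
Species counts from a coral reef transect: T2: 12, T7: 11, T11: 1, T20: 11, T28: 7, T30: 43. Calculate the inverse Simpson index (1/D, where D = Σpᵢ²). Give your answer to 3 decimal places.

3.162

Total N = 12+11+1+11+7+43 = 85, so the proportions are 0.141176, 0.129412, 0.011765, 0.129412, 0.082353, 0.505882 (working shown to 6 dp, full precision carried).
D = 0.141176² + 0.129412² + 0.011765² + 0.129412² + 0.082353² + 0.505882² = 0.019931 + 0.016747 + 0.000138 + 0.016747 + 0.006782 + 0.255917 = 0.316263.
So 1/D = 3.16193, i.e. 3.162 to 3 decimal places.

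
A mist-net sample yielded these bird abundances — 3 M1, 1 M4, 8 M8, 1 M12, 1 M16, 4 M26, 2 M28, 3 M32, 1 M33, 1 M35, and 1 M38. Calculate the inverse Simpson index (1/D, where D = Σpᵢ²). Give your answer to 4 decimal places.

6.2593

Total N = 3+1+8+1+1+4+2+3+1+1+1 = 26, so the proportions are 0.11538462, 0.03846154, 0.30769231, 0.03846154, 0.03846154, 0.15384615, 0.07692308, 0.11538462, 0.03846154, 0.03846154, 0.03846154 (working shown to 8 dp, full precision carried).
D = 0.11538462² + 0.03846154² + 0.30769231² + 0.03846154² + 0.03846154² + 0.15384615² + 0.07692308² + 0.11538462² + 0.03846154² + 0.03846154² + 0.03846154² = 0.01331361 + 0.00147929 + 0.09467456 + 0.00147929 + 0.00147929 + 0.02366864 + 0.00591716 + 0.01331361 + 0.00147929 + 0.00147929 + 0.00147929 = 0.15976331.
So 1/D = 6.259259, i.e. 6.2593 to 4 decimal places.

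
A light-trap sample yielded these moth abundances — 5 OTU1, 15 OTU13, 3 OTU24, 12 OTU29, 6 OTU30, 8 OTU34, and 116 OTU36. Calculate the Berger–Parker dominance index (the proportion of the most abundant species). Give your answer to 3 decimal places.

Total N = 5+15+3+12+6+8+116 = 165, so the proportions are 0.0303, 0.09091, 0.01818, 0.07273, 0.03636, 0.04848, 0.70303 (working shown to 5 dp, full precision carried).
The largest proportion is 0.70303, i.e. d = 0.703 to 3 decimal places.

0.703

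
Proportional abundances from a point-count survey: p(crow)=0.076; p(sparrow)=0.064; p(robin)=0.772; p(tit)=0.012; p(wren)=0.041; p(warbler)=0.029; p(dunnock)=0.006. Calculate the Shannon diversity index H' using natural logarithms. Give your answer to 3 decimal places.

Each pᵢ ln pᵢ term (working shown to 5 dp, full precision carried): 0.076×(-2.57702)=-0.19585, 0.064×(-2.74887)=-0.17593, 0.772×(-0.25877)=-0.19977, 0.012×(-4.42285)=-0.05307, 0.041×(-3.19418)=-0.13096, 0.029×(-3.54046)=-0.10267, 0.006×(-5.11600)=-0.03070.
Sum = -0.88896, so H' = 0.889.

0.889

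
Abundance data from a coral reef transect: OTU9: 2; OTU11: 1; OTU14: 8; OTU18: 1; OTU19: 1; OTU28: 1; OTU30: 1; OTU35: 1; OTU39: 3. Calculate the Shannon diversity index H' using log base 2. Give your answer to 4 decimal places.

2.6292

Total N = 2+1+8+1+1+1+1+1+3 = 19, so the proportions are 0.105263, 0.052632, 0.421053, 0.052632, 0.052632, 0.052632, 0.052632, 0.052632, 0.157895 (working shown to 6 dp, full precision carried).
Each pᵢ log₂ pᵢ term: 0.105263×(-3.247928)=-0.341887, 0.052632×(-4.247928)=-0.223575, 0.421053×(-1.247928)=-0.525443, 0.052632×(-4.247928)=-0.223575, 0.052632×(-4.247928)=-0.223575, 0.052632×(-4.247928)=-0.223575, 0.052632×(-4.247928)=-0.223575, 0.052632×(-4.247928)=-0.223575, 0.157895×(-2.662965)=-0.420468.
Sum = -2.629249, so H' = 2.6292.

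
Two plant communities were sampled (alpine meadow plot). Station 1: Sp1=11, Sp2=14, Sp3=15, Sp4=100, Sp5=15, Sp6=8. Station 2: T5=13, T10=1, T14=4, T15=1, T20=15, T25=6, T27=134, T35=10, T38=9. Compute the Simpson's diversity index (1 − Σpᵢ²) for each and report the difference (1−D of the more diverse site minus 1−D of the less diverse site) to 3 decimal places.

0.091

Station 1: N=163, proportions 0.06748, 0.08589, 0.09202, 0.6135, 0.09202, 0.04908, giving 1−D = 0.59234 (working shown to 5 dp, full precision carried).
Station 2: N=193, proportions 0.06736, 0.00518, 0.02073, 0.00518, 0.07772, 0.03109, 0.6943, 0.05181, 0.04663, giving 1−D = 0.50106.
Difference = |0.59234 − 0.50106| = 0.09128, i.e. 0.091 to 3 decimal places.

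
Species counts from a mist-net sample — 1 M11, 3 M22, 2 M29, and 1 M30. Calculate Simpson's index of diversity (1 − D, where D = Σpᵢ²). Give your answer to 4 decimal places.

Total N = 1+3+2+1 = 7, so the proportions are 0.142857, 0.428571, 0.285714, 0.142857 (working shown to 6 dp, full precision carried).
D = 0.142857² + 0.428571² + 0.285714² + 0.142857² = 0.020408 + 0.183673 + 0.081633 + 0.020408 = 0.306122.
So 1 − D = 0.693878, i.e. 0.6939 to 4 decimal places.

0.6939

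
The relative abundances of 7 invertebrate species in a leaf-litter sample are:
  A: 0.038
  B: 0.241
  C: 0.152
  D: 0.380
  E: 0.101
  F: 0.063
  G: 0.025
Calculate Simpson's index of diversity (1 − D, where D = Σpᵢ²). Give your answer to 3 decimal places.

0.758

D = 0.038² + 0.241² + 0.152² + 0.38² + 0.101² + 0.063² + 0.025² = 0.00144 + 0.05808 + 0.02310 + 0.14440 + 0.01020 + 0.00397 + 0.00063 = 0.24182 (working shown to 5 dp, full precision carried).
So 1 − D = 0.75818, i.e. 0.758 to 3 decimal places.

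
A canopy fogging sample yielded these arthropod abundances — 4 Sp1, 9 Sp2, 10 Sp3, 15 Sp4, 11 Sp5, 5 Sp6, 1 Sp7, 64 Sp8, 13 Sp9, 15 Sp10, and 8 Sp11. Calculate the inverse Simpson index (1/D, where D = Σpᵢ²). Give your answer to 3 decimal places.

4.690

Total N = 4+9+10+15+11+5+1+64+13+15+8 = 155, so the proportions are 0.0258065, 0.0580645, 0.0645161, 0.0967742, 0.0709677, 0.0322581, 0.0064516, 0.4129032, 0.083871, 0.0967742, 0.0516129 (working shown to 7 dp, full precision carried).
D = 0.0258065² + 0.0580645² + 0.0645161² + 0.0967742² + 0.0709677² + 0.0322581² + 0.0064516² + 0.4129032² + 0.083871² + 0.0967742² + 0.0516129² = 0.0006660 + 0.0033715 + 0.0041623 + 0.0093652 + 0.0050364 + 0.0010406 + 0.0000416 + 0.1704891 + 0.0070343 + 0.0093652 + 0.0026639 = 0.2132362.
So 1/D = 4.68963, i.e. 4.690 to 3 decimal places.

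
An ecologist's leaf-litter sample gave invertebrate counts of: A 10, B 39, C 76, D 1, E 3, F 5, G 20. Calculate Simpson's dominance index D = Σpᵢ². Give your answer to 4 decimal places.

0.3302

Total N = 10+39+76+1+3+5+20 = 154, so the proportions are 0.064935, 0.253247, 0.493506, 0.006494, 0.019481, 0.032468, 0.12987 (working shown to 6 dp, full precision carried).
D = 0.064935² + 0.253247² + 0.493506² + 0.006494² + 0.019481² + 0.032468² + 0.12987² = 0.004217 + 0.064134 + 0.243549 + 0.000042 + 0.000379 + 0.001054 + 0.016866 = 0.330241.
To 4 decimal places, D = 0.3302.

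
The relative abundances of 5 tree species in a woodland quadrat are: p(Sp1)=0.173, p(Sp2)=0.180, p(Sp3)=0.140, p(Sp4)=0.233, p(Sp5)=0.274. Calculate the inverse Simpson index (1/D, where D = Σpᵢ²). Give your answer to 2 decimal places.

4.73

D = 0.173² + 0.18² + 0.14² + 0.233² + 0.274² = 0.029929 + 0.032400 + 0.019600 + 0.054289 + 0.075076 = 0.211294 (working shown to 6 dp, full precision carried).
So 1/D = 4.7327, i.e. 4.73 to 2 decimal places.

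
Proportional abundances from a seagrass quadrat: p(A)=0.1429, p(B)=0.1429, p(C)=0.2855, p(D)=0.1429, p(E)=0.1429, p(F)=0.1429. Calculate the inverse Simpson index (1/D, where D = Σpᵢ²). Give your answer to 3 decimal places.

D = 0.1429² + 0.1429² + 0.2855² + 0.1429² + 0.1429² + 0.1429² = 0.0204204 + 0.0204204 + 0.0815102 + 0.0204204 + 0.0204204 + 0.0204204 = 0.1836123 (working shown to 7 dp, full precision carried).
So 1/D = 5.44626, i.e. 5.446 to 3 decimal places.

5.446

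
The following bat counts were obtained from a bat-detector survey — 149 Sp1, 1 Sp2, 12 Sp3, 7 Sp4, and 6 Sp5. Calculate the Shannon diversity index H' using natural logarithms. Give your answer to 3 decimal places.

Total N = 149+1+12+7+6 = 175, so the proportions are 0.85143, 0.00571, 0.06857, 0.04, 0.03429 (working shown to 5 dp, full precision carried).
Each pᵢ ln pᵢ term: 0.85143×(-0.16084)=-0.13694, 0.00571×(-5.16479)=-0.02951, 0.06857×(-2.67988)=-0.18376, 0.04×(-3.21888)=-0.12876, 0.03429×(-3.37303)=-0.11565.
Sum = -0.59462, so H' = 0.595.

0.595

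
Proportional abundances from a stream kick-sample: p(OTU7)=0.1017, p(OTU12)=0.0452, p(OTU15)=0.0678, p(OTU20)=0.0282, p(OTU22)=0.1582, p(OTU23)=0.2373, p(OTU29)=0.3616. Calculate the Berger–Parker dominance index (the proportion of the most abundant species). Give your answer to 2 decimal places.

The largest proportion is 0.3616, i.e. d = 0.36 to 2 decimal places.

0.36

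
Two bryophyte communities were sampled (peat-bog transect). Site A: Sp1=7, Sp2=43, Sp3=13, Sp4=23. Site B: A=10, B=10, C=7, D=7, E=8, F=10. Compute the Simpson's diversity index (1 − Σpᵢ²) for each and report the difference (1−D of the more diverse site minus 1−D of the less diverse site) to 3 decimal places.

Site A: N=86, proportions 0.0814, 0.5, 0.15116, 0.26744, giving 1−D = 0.64900 (working shown to 5 dp, full precision carried).
Site B: N=52, proportions 0.19231, 0.19231, 0.13462, 0.13462, 0.15385, 0.19231, giving 1−D = 0.82914.
Difference = |0.64900 − 0.82914| = 0.18014, i.e. 0.180 to 3 decimal places.

0.180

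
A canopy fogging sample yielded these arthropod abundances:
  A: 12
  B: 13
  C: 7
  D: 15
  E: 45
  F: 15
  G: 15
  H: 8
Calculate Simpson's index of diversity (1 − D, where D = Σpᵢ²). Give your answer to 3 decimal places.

0.815

Total N = 12+13+7+15+45+15+15+8 = 130, so the proportions are 0.09231, 0.1, 0.05385, 0.11538, 0.34615, 0.11538, 0.11538, 0.06154 (working shown to 5 dp, full precision carried).
D = 0.09231² + 0.1² + 0.05385² + 0.11538² + 0.34615² + 0.11538² + 0.11538² + 0.06154² = 0.00852 + 0.01000 + 0.00290 + 0.01331 + 0.11982 + 0.01331 + 0.01331 + 0.00379 = 0.18497.
So 1 − D = 0.81503, i.e. 0.815 to 3 decimal places.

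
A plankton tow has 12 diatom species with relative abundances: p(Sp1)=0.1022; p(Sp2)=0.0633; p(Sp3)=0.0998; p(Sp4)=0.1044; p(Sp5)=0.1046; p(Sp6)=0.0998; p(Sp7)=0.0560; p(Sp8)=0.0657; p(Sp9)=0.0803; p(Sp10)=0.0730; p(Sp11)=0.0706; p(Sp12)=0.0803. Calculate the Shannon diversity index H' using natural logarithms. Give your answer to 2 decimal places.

Each pᵢ ln pᵢ term (working shown to 4 dp, full precision carried): 0.1022×(-2.2808)=-0.2331, 0.0633×(-2.7599)=-0.1747, 0.0998×(-2.3046)=-0.2300, 0.1044×(-2.2595)=-0.2359, 0.1046×(-2.2576)=-0.2361, 0.0998×(-2.3046)=-0.2300, 0.056×(-2.8824)=-0.1614, 0.0657×(-2.7227)=-0.1789, 0.0803×(-2.5220)=-0.2025, 0.073×(-2.6173)=-0.1911, 0.0706×(-2.6507)=-0.1871, 0.0803×(-2.5220)=-0.2025.
Sum = -2.4634, so H' = 2.46.

2.46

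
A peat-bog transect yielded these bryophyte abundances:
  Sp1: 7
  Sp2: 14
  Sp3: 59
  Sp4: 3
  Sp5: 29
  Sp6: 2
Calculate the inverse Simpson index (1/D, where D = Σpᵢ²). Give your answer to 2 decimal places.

Total N = 7+14+59+3+29+2 = 114, so the proportions are 0.0614, 0.12281, 0.51754, 0.02632, 0.25439, 0.01754 (working shown to 5 dp, full precision carried).
D = 0.0614² + 0.12281² + 0.51754² + 0.02632² + 0.25439² + 0.01754² = 0.00377 + 0.01508 + 0.26785 + 0.00069 + 0.06471 + 0.00031 = 0.35242.
So 1/D = 2.8376, i.e. 2.84 to 2 decimal places.

2.84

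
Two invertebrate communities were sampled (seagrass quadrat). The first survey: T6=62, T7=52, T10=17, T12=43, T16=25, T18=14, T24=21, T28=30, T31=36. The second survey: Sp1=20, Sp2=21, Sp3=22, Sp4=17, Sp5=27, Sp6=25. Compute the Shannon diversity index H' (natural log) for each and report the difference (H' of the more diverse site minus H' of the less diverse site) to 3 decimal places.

0.311

The first survey: N=300, proportions 0.20667, 0.17333, 0.05667, 0.14333, 0.08333, 0.04667, 0.07, 0.1, 0.12, giving H' = 2.09165 (working shown to 5 dp, full precision carried).
The second survey: N=132, proportions 0.15152, 0.15909, 0.16667, 0.12879, 0.20455, 0.18939, giving H' = 1.78071.
Difference = |2.09165 − 1.78071| = 0.31094, i.e. 0.311 to 3 decimal places.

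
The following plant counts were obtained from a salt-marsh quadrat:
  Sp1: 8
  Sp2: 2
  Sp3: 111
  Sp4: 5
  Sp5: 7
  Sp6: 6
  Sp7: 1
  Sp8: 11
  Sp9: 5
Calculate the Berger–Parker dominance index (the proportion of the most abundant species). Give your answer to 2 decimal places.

0.71

Total N = 8+2+111+5+7+6+1+11+5 = 156, so the proportions are 0.0513, 0.0128, 0.7115, 0.0321, 0.0449, 0.0385, 0.0064, 0.0705, 0.0321 (working shown to 4 dp, full precision carried).
The largest proportion is 0.7115, i.e. d = 0.71 to 2 decimal places.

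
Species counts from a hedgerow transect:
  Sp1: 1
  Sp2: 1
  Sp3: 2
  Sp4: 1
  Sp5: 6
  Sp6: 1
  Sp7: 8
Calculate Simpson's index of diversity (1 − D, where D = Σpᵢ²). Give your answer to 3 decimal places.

Total N = 1+1+2+1+6+1+8 = 20, so the proportions are 0.05, 0.05, 0.1, 0.05, 0.3, 0.05, 0.4 (working shown to 5 dp, full precision carried).
D = 0.05² + 0.05² + 0.1² + 0.05² + 0.3² + 0.05² + 0.4² = 0.00250 + 0.00250 + 0.01000 + 0.00250 + 0.09000 + 0.00250 + 0.16000 = 0.27000.
So 1 − D = 0.73000, i.e. 0.730 to 3 decimal places.

0.730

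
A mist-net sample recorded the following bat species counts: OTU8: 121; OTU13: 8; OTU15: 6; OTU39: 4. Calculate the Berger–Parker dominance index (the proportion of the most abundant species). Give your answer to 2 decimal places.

Total N = 121+8+6+4 = 139, so the proportions are 0.8705, 0.0576, 0.0432, 0.0288 (working shown to 4 dp, full precision carried).
The largest proportion is 0.8705, i.e. d = 0.87 to 2 decimal places.

0.87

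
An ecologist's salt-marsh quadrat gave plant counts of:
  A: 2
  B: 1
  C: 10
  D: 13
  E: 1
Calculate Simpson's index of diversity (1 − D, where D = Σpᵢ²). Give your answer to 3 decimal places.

0.623

Total N = 2+1+10+13+1 = 27, so the proportions are 0.07407, 0.03704, 0.37037, 0.48148, 0.03704 (working shown to 5 dp, full precision carried).
D = 0.07407² + 0.03704² + 0.37037² + 0.48148² + 0.03704² = 0.00549 + 0.00137 + 0.13717 + 0.23182 + 0.00137 = 0.37723.
So 1 − D = 0.62277, i.e. 0.623 to 3 decimal places.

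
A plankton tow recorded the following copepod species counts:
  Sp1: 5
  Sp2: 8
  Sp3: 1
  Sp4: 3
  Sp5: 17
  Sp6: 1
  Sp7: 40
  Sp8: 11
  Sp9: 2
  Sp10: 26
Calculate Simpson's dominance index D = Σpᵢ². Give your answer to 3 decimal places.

0.215

Total N = 5+8+1+3+17+1+40+11+2+26 = 114, so the proportions are 0.04386, 0.07018, 0.00877, 0.02632, 0.14912, 0.00877, 0.35088, 0.09649, 0.01754, 0.22807 (working shown to 5 dp, full precision carried).
D = 0.04386² + 0.07018² + 0.00877² + 0.02632² + 0.14912² + 0.00877² + 0.35088² + 0.09649² + 0.01754² + 0.22807² = 0.00192 + 0.00492 + 0.00008 + 0.00069 + 0.02224 + 0.00008 + 0.12311 + 0.00931 + 0.00031 + 0.05202 = 0.21468.
To 3 decimal places, D = 0.215.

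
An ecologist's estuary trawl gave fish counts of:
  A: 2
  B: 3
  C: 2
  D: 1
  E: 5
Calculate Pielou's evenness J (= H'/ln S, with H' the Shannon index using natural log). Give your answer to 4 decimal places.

0.9190

Total N = 2+3+2+1+5 = 13, so the proportions are 0.153846, 0.230769, 0.153846, 0.076923, 0.384615 (working shown to 6 dp, full precision carried).
H' = −Σ pᵢ ln pᵢ = −((-0.287970) + (-0.338385) + (-0.287970) + (-0.197304) + (-0.367504)) = 1.479133.
With S = 5 species, ln S = 1.609438, so J = 1.479133/1.609438 = 0.919037, i.e. 0.9190 to 4 decimal places.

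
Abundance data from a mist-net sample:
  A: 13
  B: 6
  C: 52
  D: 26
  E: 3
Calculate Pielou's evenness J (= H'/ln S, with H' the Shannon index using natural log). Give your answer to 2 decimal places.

0.76

Total N = 13+6+52+26+3 = 100, so the proportions are 0.13, 0.06, 0.52, 0.26, 0.03 (working shown to 4 dp, full precision carried).
H' = −Σ pᵢ ln pᵢ = −((-0.2652) + (-0.1688) + (-0.3400) + (-0.3502) + (-0.1052)) = 1.2295.
With S = 5 species, ln S = 1.6094, so J = 1.2295/1.6094 = 0.7639, i.e. 0.76 to 2 decimal places.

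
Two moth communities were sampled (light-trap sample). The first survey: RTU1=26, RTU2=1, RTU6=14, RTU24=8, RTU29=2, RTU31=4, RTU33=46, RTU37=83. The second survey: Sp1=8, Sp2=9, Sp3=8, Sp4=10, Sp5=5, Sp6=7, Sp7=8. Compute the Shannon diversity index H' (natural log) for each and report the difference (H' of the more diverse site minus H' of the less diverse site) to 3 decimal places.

0.453

The first survey: N=184, proportions 0.1413, 0.00543, 0.07609, 0.04348, 0.01087, 0.02174, 0.25, 0.45109, giving H' = 1.47523 (working shown to 5 dp, full precision carried).
The second survey: N=55, proportions 0.14545, 0.16364, 0.14545, 0.18182, 0.09091, 0.12727, 0.14545, giving H' = 1.92777.
Difference = |1.47523 − 1.92777| = 0.45254, i.e. 0.453 to 3 decimal places.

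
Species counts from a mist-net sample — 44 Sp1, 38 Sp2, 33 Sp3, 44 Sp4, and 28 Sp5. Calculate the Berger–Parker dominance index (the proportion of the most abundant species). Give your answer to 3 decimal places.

Total N = 44+38+33+44+28 = 187, so the proportions are 0.23529, 0.20321, 0.17647, 0.23529, 0.14973 (working shown to 5 dp, full precision carried).
The largest proportion is 0.23529, i.e. d = 0.235 to 3 decimal places.

0.235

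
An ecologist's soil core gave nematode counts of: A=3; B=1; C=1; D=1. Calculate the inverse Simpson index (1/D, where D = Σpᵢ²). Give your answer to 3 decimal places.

3.000

Total N = 3+1+1+1 = 6, so the proportions are 0.5, 0.166667, 0.166667, 0.166667 (working shown to 6 dp, full precision carried).
D = 0.5² + 0.166667² + 0.166667² + 0.166667² = 0.250000 + 0.027778 + 0.027778 + 0.027778 = 0.333333.
So 1/D = 3.00000, i.e. 3.000 to 3 decimal places.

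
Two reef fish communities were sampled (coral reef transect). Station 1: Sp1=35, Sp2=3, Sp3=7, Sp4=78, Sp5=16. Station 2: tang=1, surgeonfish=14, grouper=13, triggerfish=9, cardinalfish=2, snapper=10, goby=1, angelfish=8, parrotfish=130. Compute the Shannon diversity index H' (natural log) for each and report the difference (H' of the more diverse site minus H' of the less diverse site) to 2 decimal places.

0.02

Station 1: N=139, proportions 0.2518, 0.0216, 0.0504, 0.5612, 0.1151, giving H' = 1.1536 (working shown to 4 dp, full precision carried).
Station 2: N=188, proportions 0.0053, 0.0745, 0.0691, 0.0479, 0.0106, 0.0532, 0.0053, 0.0426, 0.6915, giving H' = 1.1732.
Difference = |1.1536 − 1.1732| = 0.0196, i.e. 0.02 to 2 decimal places.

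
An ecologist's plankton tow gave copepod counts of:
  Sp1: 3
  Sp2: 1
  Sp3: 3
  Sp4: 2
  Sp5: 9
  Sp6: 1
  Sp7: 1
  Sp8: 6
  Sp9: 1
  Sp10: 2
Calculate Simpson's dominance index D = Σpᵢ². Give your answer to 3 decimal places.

0.175

Total N = 3+1+3+2+9+1+1+6+1+2 = 29, so the proportions are 0.10345, 0.03448, 0.10345, 0.06897, 0.31034, 0.03448, 0.03448, 0.2069, 0.03448, 0.06897 (working shown to 5 dp, full precision carried).
D = 0.10345² + 0.03448² + 0.10345² + 0.06897² + 0.31034² + 0.03448² + 0.03448² + 0.2069² + 0.03448² + 0.06897² = 0.01070 + 0.00119 + 0.01070 + 0.00476 + 0.09631 + 0.00119 + 0.00119 + 0.04281 + 0.00119 + 0.00476 = 0.17479.
To 3 decimal places, D = 0.175.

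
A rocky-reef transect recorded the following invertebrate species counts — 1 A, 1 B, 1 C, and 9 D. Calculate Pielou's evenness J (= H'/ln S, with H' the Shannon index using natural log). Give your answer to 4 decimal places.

Total N = 1+1+1+9 = 12, so the proportions are 0.083333, 0.083333, 0.083333, 0.75 (working shown to 6 dp, full precision carried).
H' = −Σ pᵢ ln pᵢ = −((-0.207076) + (-0.207076) + (-0.207076) + (-0.215762)) = 0.836988.
With S = 4 species, ln S = 1.386294, so J = 0.836988/1.386294 = 0.603759, i.e. 0.6038 to 4 decimal places.

0.6038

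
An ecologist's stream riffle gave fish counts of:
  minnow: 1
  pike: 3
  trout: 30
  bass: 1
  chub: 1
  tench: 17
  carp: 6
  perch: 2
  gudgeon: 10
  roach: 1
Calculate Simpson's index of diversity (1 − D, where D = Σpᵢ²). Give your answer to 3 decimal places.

Total N = 1+3+30+1+1+17+6+2+10+1 = 72, so the proportions are 0.01389, 0.04167, 0.41667, 0.01389, 0.01389, 0.23611, 0.08333, 0.02778, 0.13889, 0.01389 (working shown to 5 dp, full precision carried).
D = 0.01389² + 0.04167² + 0.41667² + 0.01389² + 0.01389² + 0.23611² + 0.08333² + 0.02778² + 0.13889² + 0.01389² = 0.00019 + 0.00174 + 0.17361 + 0.00019 + 0.00019 + 0.05575 + 0.00694 + 0.00077 + 0.01929 + 0.00019 = 0.25887.
So 1 − D = 0.74113, i.e. 0.741 to 3 decimal places.

0.741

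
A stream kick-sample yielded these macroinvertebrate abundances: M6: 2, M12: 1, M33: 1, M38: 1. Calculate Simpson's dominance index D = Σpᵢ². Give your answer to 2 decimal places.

0.28

Total N = 2+1+1+1 = 5, so the proportions are 0.4, 0.2, 0.2, 0.2 (working shown to 4 dp, full precision carried).
D = 0.4² + 0.2² + 0.2² + 0.2² = 0.1600 + 0.0400 + 0.0400 + 0.0400 = 0.2800.
To 2 decimal places, D = 0.28.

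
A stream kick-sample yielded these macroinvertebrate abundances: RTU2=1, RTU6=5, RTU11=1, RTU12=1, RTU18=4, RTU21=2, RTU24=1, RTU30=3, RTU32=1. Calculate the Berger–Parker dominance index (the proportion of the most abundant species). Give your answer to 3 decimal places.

0.263

Total N = 1+5+1+1+4+2+1+3+1 = 19, so the proportions are 0.05263, 0.26316, 0.05263, 0.05263, 0.21053, 0.10526, 0.05263, 0.15789, 0.05263 (working shown to 5 dp, full precision carried).
The largest proportion is 0.26316, i.e. d = 0.263 to 3 decimal places.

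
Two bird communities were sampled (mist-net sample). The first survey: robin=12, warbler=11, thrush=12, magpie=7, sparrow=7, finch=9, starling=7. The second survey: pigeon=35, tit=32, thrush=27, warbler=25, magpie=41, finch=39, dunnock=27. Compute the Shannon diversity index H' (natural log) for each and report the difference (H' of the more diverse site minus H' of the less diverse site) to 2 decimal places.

The first survey: N=65, proportions 0.1846, 0.1692, 0.1846, 0.1077, 0.1077, 0.1385, 0.1077, giving H' = 1.9182 (working shown to 4 dp, full precision carried).
The second survey: N=226, proportions 0.1549, 0.1416, 0.1195, 0.1106, 0.1814, 0.1726, 0.1195, giving H' = 1.9297.
Difference = |1.9182 − 1.9297| = 0.0115, i.e. 0.01 to 2 decimal places.

0.01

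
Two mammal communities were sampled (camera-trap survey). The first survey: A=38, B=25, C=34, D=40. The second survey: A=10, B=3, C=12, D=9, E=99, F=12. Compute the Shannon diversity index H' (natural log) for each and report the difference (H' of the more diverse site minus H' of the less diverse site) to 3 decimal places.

The first survey: N=137, proportions 0.27737, 0.18248, 0.24818, 0.29197, giving H' = 1.37143 (working shown to 5 dp, full precision carried).
The second survey: N=145, proportions 0.06897, 0.02069, 0.08276, 0.06207, 0.68276, 0.08276, giving H' = 1.11017.
Difference = |1.37143 − 1.11017| = 0.26126, i.e. 0.261 to 3 decimal places.

0.261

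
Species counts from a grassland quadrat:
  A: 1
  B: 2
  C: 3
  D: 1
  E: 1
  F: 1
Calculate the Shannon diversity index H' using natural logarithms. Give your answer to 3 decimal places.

Total N = 1+2+3+1+1+1 = 9, so the proportions are 0.11111, 0.22222, 0.33333, 0.11111, 0.11111, 0.11111 (working shown to 5 dp, full precision carried).
Each pᵢ ln pᵢ term: 0.11111×(-2.19722)=-0.24414, 0.22222×(-1.50408)=-0.33424, 0.33333×(-1.09861)=-0.36620, 0.11111×(-2.19722)=-0.24414, 0.11111×(-2.19722)=-0.24414, 0.11111×(-2.19722)=-0.24414.
Sum = -1.67699, so H' = 1.677.

1.677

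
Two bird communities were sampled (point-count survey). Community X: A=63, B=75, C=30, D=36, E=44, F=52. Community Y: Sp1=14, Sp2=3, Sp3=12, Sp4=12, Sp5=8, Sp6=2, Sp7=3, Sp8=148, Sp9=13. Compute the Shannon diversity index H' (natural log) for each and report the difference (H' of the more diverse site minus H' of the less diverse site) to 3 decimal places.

0.532

Community X: N=300, proportions 0.21, 0.25, 0.1, 0.12, 0.14667, 0.17333, giving H' = 1.74431 (working shown to 5 dp, full precision carried).
Community Y: N=215, proportions 0.06512, 0.01395, 0.05581, 0.05581, 0.03721, 0.0093, 0.01395, 0.68837, 0.06047, giving H' = 1.21189.
Difference = |1.74431 − 1.21189| = 0.53242, i.e. 0.532 to 3 decimal places.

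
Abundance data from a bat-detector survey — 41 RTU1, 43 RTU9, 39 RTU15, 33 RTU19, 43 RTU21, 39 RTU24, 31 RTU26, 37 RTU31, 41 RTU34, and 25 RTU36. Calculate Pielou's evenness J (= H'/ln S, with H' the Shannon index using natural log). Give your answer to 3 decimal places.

0.995

Total N = 41+43+39+33+43+39+31+37+41+25 = 372, so the proportions are 0.11022, 0.11559, 0.10484, 0.08871, 0.11559, 0.10484, 0.08333, 0.09946, 0.11022, 0.0672 (working shown to 5 dp, full precision carried).
H' = −Σ pᵢ ln pᵢ = −((-0.24306) + (-0.24941) + (-0.23645) + (-0.21489) + (-0.24941) + (-0.23645) + (-0.20708) + (-0.22956) + (-0.24306) + (-0.18145)) = 2.29081.
With S = 10 species, ln S = 2.30259, so J = 2.29081/2.30259 = 0.99489, i.e. 0.995 to 3 decimal places.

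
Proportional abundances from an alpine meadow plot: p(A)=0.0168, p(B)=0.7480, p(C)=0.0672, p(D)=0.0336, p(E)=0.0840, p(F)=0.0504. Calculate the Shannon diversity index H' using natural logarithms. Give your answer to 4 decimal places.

Each pᵢ ln pᵢ term (working shown to 6 dp, full precision carried): 0.0168×(-4.086376)=-0.068651, 0.748×(-0.290352)=-0.217184, 0.0672×(-2.700082)=-0.181446, 0.0336×(-3.393229)=-0.114013, 0.084×(-2.476938)=-0.208063, 0.0504×(-2.987764)=-0.150583.
Sum = -0.939939, so H' = 0.9399.

0.9399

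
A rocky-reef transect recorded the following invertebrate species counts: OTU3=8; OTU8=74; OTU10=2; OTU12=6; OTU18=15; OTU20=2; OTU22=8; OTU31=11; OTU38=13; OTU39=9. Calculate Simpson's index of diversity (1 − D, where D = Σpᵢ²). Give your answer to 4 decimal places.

Total N = 8+74+2+6+15+2+8+11+13+9 = 148, so the proportions are 0.054054, 0.5, 0.013514, 0.040541, 0.101351, 0.013514, 0.054054, 0.074324, 0.087838, 0.060811 (working shown to 6 dp, full precision carried).
D = 0.054054² + 0.5² + 0.013514² + 0.040541² + 0.101351² + 0.013514² + 0.054054² + 0.074324² + 0.087838² + 0.060811² = 0.002922 + 0.250000 + 0.000183 + 0.001644 + 0.010272 + 0.000183 + 0.002922 + 0.005524 + 0.007715 + 0.003698 = 0.285062.
So 1 − D = 0.714938, i.e. 0.7149 to 4 decimal places.

0.7149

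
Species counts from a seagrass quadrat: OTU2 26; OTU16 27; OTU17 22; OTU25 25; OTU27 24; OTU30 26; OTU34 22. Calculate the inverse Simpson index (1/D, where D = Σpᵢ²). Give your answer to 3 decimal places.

Total N = 26+27+22+25+24+26+22 = 172, so the proportions are 0.1511628, 0.1569767, 0.127907, 0.1453488, 0.1395349, 0.1511628, 0.127907 (working shown to 7 dp, full precision carried).
D = 0.1511628² + 0.1569767² + 0.127907² + 0.1453488² + 0.1395349² + 0.1511628² + 0.127907² = 0.0228502 + 0.0246417 + 0.0163602 + 0.0211263 + 0.0194700 + 0.0228502 + 0.0163602 = 0.1436587.
So 1/D = 6.96094, i.e. 6.961 to 3 decimal places.

6.961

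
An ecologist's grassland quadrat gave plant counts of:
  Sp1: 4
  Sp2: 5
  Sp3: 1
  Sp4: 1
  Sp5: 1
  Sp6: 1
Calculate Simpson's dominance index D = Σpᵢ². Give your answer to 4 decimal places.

Total N = 4+5+1+1+1+1 = 13, so the proportions are 0.307692, 0.384615, 0.076923, 0.076923, 0.076923, 0.076923 (working shown to 6 dp, full precision carried).
D = 0.307692² + 0.384615² + 0.076923² + 0.076923² + 0.076923² + 0.076923² = 0.094675 + 0.147929 + 0.005917 + 0.005917 + 0.005917 + 0.005917 = 0.266272.
To 4 decimal places, D = 0.2663.

0.2663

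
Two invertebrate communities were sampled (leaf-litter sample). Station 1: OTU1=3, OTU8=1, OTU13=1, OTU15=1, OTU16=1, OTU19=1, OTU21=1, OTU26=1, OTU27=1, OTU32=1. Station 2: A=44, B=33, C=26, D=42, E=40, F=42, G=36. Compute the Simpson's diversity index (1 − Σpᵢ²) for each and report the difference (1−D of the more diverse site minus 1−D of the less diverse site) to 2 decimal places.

0.02

Station 1: N=12, proportions 0.25, 0.0833, 0.0833, 0.0833, 0.0833, 0.0833, 0.0833, 0.0833, 0.0833, 0.0833, giving 1−D = 0.8750 (working shown to 4 dp, full precision carried).
Station 2: N=263, proportions 0.1673, 0.1255, 0.0989, 0.1597, 0.1521, 0.1597, 0.1369, giving 1−D = 0.8536.
Difference = |0.8750 − 0.8536| = 0.0214, i.e. 0.02 to 2 decimal places.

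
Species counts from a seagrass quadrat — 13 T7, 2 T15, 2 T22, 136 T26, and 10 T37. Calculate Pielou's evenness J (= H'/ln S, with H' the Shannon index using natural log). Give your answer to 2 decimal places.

0.39

Total N = 13+2+2+136+10 = 163, so the proportions are 0.0798, 0.0123, 0.0123, 0.8344, 0.0613 (working shown to 4 dp, full precision carried).
H' = −Σ pᵢ ln pᵢ = −((-0.2017) + (-0.0540) + (-0.0540) + (-0.1511) + (-0.1712)) = 0.6320.
With S = 5 species, ln S = 1.6094, so J = 0.6320/1.6094 = 0.3927, i.e. 0.39 to 2 decimal places.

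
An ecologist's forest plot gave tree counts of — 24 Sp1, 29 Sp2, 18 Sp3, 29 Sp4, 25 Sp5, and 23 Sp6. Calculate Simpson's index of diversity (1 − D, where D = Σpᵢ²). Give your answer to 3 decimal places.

0.829

Total N = 24+29+18+29+25+23 = 148, so the proportions are 0.16216, 0.19595, 0.12162, 0.19595, 0.16892, 0.15541 (working shown to 5 dp, full precision carried).
D = 0.16216² + 0.19595² + 0.12162² + 0.19595² + 0.16892² + 0.15541² = 0.02630 + 0.03839 + 0.01479 + 0.03839 + 0.02853 + 0.02415 = 0.17056.
So 1 − D = 0.82944, i.e. 0.829 to 3 decimal places.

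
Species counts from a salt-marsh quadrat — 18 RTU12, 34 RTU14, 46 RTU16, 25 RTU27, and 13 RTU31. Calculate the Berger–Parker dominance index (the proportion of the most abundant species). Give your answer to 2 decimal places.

Total N = 18+34+46+25+13 = 136, so the proportions are 0.1324, 0.25, 0.3382, 0.1838, 0.0956 (working shown to 4 dp, full precision carried).
The largest proportion is 0.3382, i.e. d = 0.34 to 2 decimal places.

0.34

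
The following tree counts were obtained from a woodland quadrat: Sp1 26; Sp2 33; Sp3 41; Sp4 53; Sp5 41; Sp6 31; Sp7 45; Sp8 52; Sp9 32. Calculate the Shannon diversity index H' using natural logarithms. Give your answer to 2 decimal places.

Total N = 26+33+41+53+41+31+45+52+32 = 354, so the proportions are 0.0734, 0.0932, 0.1158, 0.1497, 0.1158, 0.0876, 0.1271, 0.1469, 0.0904 (working shown to 4 dp, full precision carried).
Each pᵢ ln pᵢ term: 0.0734×(-2.6112)=-0.1918, 0.0932×(-2.3728)=-0.2212, 0.1158×(-2.1557)=-0.2497, 0.1497×(-1.8990)=-0.2843, 0.1158×(-2.1557)=-0.2497, 0.0876×(-2.4353)=-0.2133, 0.1271×(-2.0626)=-0.2622, 0.1469×(-1.9181)=-0.2817, 0.0904×(-2.4036)=-0.2173.
Sum = -2.1711, so H' = 2.17.

2.17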